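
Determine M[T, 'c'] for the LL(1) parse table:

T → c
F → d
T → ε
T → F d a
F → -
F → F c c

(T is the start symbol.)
T → c

To find M[T, 'c'], we find productions for T where 'c' is in the predict set (PREDICT(N → α) = (FIRST(α) \ {ε}) ∪ (FOLLOW(N) if α ⇒* ε)).

Relevant sets:
  FIRST(F) = { '-', 'd' }
  FOLLOW(T) = { $ }

T → c: PREDICT = { 'c' }
  'c' is in predict set, so this production goes in M[T, 'c']
T → ε: PREDICT = { $ }
T → F d a: PREDICT = { '-', 'd' }

M[T, 'c'] = T → c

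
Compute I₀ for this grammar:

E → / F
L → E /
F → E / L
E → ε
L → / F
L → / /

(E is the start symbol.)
First, augment the grammar with E' → E
I₀ = CLOSURE({ [E' → . E] }):
  [E' → . E] has the dot before E: add [E → . / F], [E → .]
No further items can be added.

I₀ = { [E → . / F], [E → .], [E' → . E] }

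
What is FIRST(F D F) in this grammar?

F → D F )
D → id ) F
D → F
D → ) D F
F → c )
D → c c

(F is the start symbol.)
{ ')', 'c', 'id' }

FIRST sets of the non-terminals involved (from the grammar, by fixed-point iteration):
  FIRST(F) = { ')', 'c', 'id' }

To compute FIRST(F D F), process the symbols left to right:
Symbol F is a non-terminal. Add FIRST(F) \ {ε} = { ')', 'c', 'id' }
F is not nullable (ε ∉ FIRST(F)), so stop here.
FIRST(F D F) = { ')', 'c', 'id' }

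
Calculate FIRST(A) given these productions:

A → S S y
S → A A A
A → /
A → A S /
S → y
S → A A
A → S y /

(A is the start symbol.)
{ '/', 'y' }

To compute FIRST(A), examine every production with A on the left-hand side, reading each right-hand side left to right until a non-nullable symbol is reached.

FIRST sets of the other non-terminals involved (by the same procedure, iterated to a fixed point):
  FIRST(S) = { '/', 'y' }

From A → S S y:
  - S is a non-terminal: add FIRST(S) \ {ε} = { '/', 'y' }
    S is not nullable, so stop
From A → /:
  - '/' is a terminal: add '/' and stop
From A → A S /:
  - A is the symbol being defined: contributes nothing new
    A is not nullable, so stop
From A → S y /:
  - S is a non-terminal: add FIRST(S) \ {ε} = { '/', 'y' }
    S is not nullable, so stop

Collecting: FIRST(A) = { '/', 'y' }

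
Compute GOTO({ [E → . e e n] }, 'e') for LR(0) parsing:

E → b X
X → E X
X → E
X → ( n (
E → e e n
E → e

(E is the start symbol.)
GOTO(I, 'e') = CLOSURE({ [A → αX.β] : [A → α.Xβ] ∈ I, X = 'e' })

Items with dot before 'e', with the dot advanced:
  [E → . e e n] → [E → e . e n]
Closure adds nothing (no advanced item has the dot before a non-terminal).

GOTO = { [E → e . e n] }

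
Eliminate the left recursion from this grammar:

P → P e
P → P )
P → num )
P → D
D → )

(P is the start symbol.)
P is directly left-recursive. The standard transformation for
  A → A α₁ | ... | A α_m | β₁ | ... | β_n
is
  A  → β₁ A' | ... | β_n A'
  A' → α₁ A' | ... | α_m A' | ε

P → num ) becomes P → num ) P'
P → D becomes P → D P'
P → P e becomes P' → e P'
P → P ) becomes P' → ) P'
Add P' → ε

Productions for other non-terminals are unchanged:
  D → )

Resulting grammar:
P → num ) P'
P → D P'
P' → e P'
P' → ) P'
P' → ε
D → )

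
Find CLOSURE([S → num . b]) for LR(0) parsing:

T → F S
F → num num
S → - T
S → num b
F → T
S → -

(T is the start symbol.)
{ [S → num . b] }

To compute CLOSURE, for each item [A → α.Bβ] where B is a non-terminal, add [B → .γ] for all productions B → γ; repeat for the newly added items until nothing changes.

Start with: [S → num . b]
The dot precedes the terminal b, so nothing is added.

CLOSURE = { [S → num . b] }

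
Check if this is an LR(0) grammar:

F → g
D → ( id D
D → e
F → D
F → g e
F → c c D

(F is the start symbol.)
A grammar is LR(0) if no state in the canonical LR(0) collection has:
  - both a shift item (dot before a terminal) and a complete item (shift-reduce conflict), or
  - two or more complete items (reduce-reduce conflict; the accept item [F' → F .] counts as a complete item here).

Augment with F' → F and build the canonical LR(0) collection (I0 = CLOSURE({[F' → . F]}), then GOTO on every symbol after a dot until no new states appear). It has 12 states:
  I0: { [D → . ( id D], [D → . e], [F → . D], [F → . c c D], [F → . g e], [F → . g], [F' → . F] }  — shift
  I1: { [D → ( . id D] }  — shift
  I2: { [F → D .] }  — reduce
  I3: { [F' → F .] }  — accept
  I4: { [F → c . c D] }  — shift
  I5: { [D → e .] }  — reduce
  I6: { [F → g . e], [F → g .] }  — shift, reduce
  I7: { [F → g e .] }  — reduce
  I8: { [D → . ( id D], [D → . e], [F → c c . D] }  — shift
  I9: { [F → c c D .] }  — reduce
  I10: { [D → ( id . D], [D → . ( id D], [D → . e] }  — shift
  I11: { [D → ( id D .] }  — reduce

Conflict in state I6:
  Shift-reduce conflict between [F → g .] and [F → g . e]
So the grammar is NOT LR(0).

Answer: No. Shift-reduce conflict between [F → g .] and [F → g . e]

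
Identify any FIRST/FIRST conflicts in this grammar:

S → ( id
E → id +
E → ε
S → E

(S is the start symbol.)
A FIRST/FIRST conflict occurs when two productions N → α and N → β for the same non-terminal have FIRST(α) ∩ FIRST(β) ≠ ∅ (with ε ∈ FIRST of a nullable right-hand side, so two nullable alternatives also conflict).

FIRST sets of the non-terminals at (or reachable through a nullable prefix from) the front of some alternative:
  FIRST(E) = { 'id', ε }

Productions for S:
  S → ( id: FIRST = { '(' }
  S → E: FIRST = { 'id', ε }
Productions for E:
  E → id +: FIRST = { 'id' }
  E → ε: FIRST = { ε }

All alternatives of each non-terminal have pairwise disjoint FIRST sets.

Answer: No FIRST/FIRST conflicts.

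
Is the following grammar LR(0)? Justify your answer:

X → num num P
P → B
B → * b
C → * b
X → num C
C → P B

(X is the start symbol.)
Augment with X' → X and build the canonical LR(0) collection (I0 = CLOSURE({[X' → . X]}), then GOTO on every symbol after a dot until no new states appear). It has 13 states:
  I0: { [X → . num C], [X → . num num P], [X' → . X] }  — shift
  I1: { [X' → X .] }  — accept
  I2: { [B → . * b], [C → . * b], [C → . P B], [P → . B], [X → num . C], [X → num . num P] }  — shift
  I3: { [B → * . b], [C → * . b] }  — shift
  I4: { [P → B .] }  — reduce
  I5: { [X → num C .] }  — reduce
  I6: { [B → . * b], [C → P . B] }  — shift
  I7: { [B → . * b], [P → . B], [X → num num . P] }  — shift
  I8: { [B → * . b] }  — shift
  I9: { [X → num num P .] }  — reduce
  I10: { [B → * b .] }  — reduce
  I11: { [C → P B .] }  — reduce
  I12: { [B → * b .], [C → * b .] }  — 2 reduces

Conflict in state I12:
  Reduce-reduce conflict: [B → * b .] and [C → * b .]
So the grammar is NOT LR(0).

Answer: No. Reduce-reduce conflict: [B → * b .] and [C → * b .]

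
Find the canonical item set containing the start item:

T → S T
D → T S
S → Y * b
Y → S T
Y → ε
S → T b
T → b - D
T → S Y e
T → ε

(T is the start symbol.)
{ [S → . T b], [S → . Y * b], [T → . S T], [T → . S Y e], [T → . b - D], [T → .], [T' → . T], [Y → . S T], [Y → .] }

First, augment the grammar with T' → T
I₀ = CLOSURE({ [T' → . T] }):
  [T' → . T] has the dot before T: add [T → . S T], [T → . b - D], [T → . S Y e], [T → .]
  [T → . S T] has the dot before S: add [S → . Y * b], [S → . T b]
  [S → . Y * b] has the dot before Y: add [Y → . S T], [Y → .]
No further items can be added.

I₀ = { [S → . T b], [S → . Y * b], [T → . S T], [T → . S Y e], [T → . b - D], [T → .], [T' → . T], [Y → . S T], [Y → .] }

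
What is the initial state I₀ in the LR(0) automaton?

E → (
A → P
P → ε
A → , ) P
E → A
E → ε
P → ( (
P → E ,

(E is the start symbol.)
First, augment the grammar with E' → E
I₀ = CLOSURE({ [E' → . E] }):
  [E' → . E] has the dot before E: add [E → . (], [E → . A], [E → .]
  [E → . A] has the dot before A: add [A → . P], [A → . , ) P]
  [A → . P] has the dot before P: add [P → .], [P → . ( (], [P → . E ,]
No further items can be added.

I₀ = { [A → . , ) P], [A → . P], [E → . (], [E → . A], [E → .], [E' → . E], [P → . ( (], [P → . E ,], [P → .] }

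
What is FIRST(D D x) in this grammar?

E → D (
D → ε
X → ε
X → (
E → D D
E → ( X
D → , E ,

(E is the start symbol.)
FIRST sets of the non-terminals involved (from the grammar, by fixed-point iteration):
  FIRST(D) = { ',', ε }

To compute FIRST(D D x), process the symbols left to right:
Symbol D is a non-terminal. Add FIRST(D) \ {ε} = { ',' }
D is nullable (ε ∈ FIRST(D)), continue to the next symbol.
Symbol D is a non-terminal. Add FIRST(D) \ {ε} = { ',' }
D is nullable (ε ∈ FIRST(D)), continue to the next symbol.
Symbol x is a terminal. Add 'x' and stop.
FIRST(D D x) = { ',', 'x' }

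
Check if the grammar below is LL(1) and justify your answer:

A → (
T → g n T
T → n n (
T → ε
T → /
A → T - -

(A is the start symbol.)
Yes, the grammar is LL(1).

A grammar is LL(1) if for each non-terminal N with multiple productions, the predict sets of those productions are pairwise disjoint, where PREDICT(N → α) = (FIRST(α) \ {ε}) ∪ (FOLLOW(N) if α ⇒* ε).

Relevant sets:
  FIRST(T) = { '/', 'g', 'n', ε }
  FOLLOW(T) = { '-' }

For A:
  PREDICT(A → '(') = { '(' }
  PREDICT(A → T '-' '-') = { '-', '/', 'g', 'n' }
For T:
  PREDICT(T → g n T) = { 'g' }
  PREDICT(T → n n '(') = { 'n' }
  PREDICT(T → ε) = { '-' }
  PREDICT(T → '/') = { '/' }

All predict sets are disjoint. The grammar IS LL(1).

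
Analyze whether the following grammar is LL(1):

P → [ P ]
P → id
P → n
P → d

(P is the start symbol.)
Yes, the grammar is LL(1).

A grammar is LL(1) if for each non-terminal N with multiple productions, the predict sets of those productions are pairwise disjoint, where PREDICT(N → α) = (FIRST(α) \ {ε}) ∪ (FOLLOW(N) if α ⇒* ε).

For P:
  PREDICT(P → '[' P ']') = { '[' }
  PREDICT(P → id) = { 'id' }
  PREDICT(P → n) = { 'n' }
  PREDICT(P → d) = { 'd' }

All predict sets are disjoint. The grammar IS LL(1).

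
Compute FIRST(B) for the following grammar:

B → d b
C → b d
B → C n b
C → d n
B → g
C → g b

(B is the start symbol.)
FIRST sets of the other non-terminals involved (by the same procedure, iterated to a fixed point):
  FIRST(C) = { 'b', 'd', 'g' }

From B → d b:
  - d is a terminal: add 'd' and stop
From B → C n b:
  - C is a non-terminal: add FIRST(C) \ {ε} = { 'b', 'd', 'g' }
    C is not nullable, so stop
From B → g:
  - g is a terminal: add 'g' and stop

Collecting: FIRST(B) = { 'b', 'd', 'g' }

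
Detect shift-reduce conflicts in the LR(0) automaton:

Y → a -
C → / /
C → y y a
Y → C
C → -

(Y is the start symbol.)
No shift-reduce conflicts

Augment with Y' → Y and build the canonical LR(0) collection (I0 = CLOSURE({[Y' → . Y]}), then GOTO on every symbol after a dot until no new states appear). It has 11 states:
  I0: { [C → . -], [C → . / /], [C → . y y a], [Y → . C], [Y → . a -], [Y' → . Y] }  — shift
  I1: { [C → - .] }  — reduce
  I2: { [C → / . /] }  — shift
  I3: { [Y → C .] }  — reduce
  I4: { [Y' → Y .] }  — accept
  I5: { [Y → a . -] }  — shift
  I6: { [C → y . y a] }  — shift
  I7: { [C → y y . a] }  — shift
  I8: { [C → y y a .] }  — reduce
  I9: { [Y → a - .] }  — reduce
  I10: { [C → / / .] }  — reduce

No state contains both a complete item and a shift item.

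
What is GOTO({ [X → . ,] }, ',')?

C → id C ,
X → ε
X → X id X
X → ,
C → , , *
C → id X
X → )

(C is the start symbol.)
{ [X → , .] }

GOTO(I, ',') = CLOSURE({ [A → αX.β] : [A → α.Xβ] ∈ I, X = ',' })

Items with dot before ',', with the dot advanced:
  [X → . ,] → [X → , .]
Closure adds nothing (no advanced item has the dot before a non-terminal).

GOTO = { [X → , .] }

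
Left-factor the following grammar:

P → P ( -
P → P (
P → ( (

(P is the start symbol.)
Left-factoring transforms A → αβ₁ | αβ₂ into A → αA' and A' → β₁ | β₂
(α is the longest common prefix among the alternatives). Repeat until
no nonterminal has two alternatives with a common prefix.

Round 1: P has alternatives sharing prefix 'P ('. Introduce P': P → P ( P'
  Add: P' → -
  Add: P' → ε

No remaining common prefixes — done.

Resulting grammar:
P → P ( P'
P' → -
P' → ε
P → ( (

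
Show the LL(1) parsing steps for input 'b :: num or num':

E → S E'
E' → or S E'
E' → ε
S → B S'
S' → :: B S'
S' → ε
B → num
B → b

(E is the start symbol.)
LL(1) parsing maintains a stack (initially the start symbol over $) and the input. At each step: if the stack top is a terminal, match it against the current input token; if it is a non-terminal N, replace it with the RHS of M[N, lookahead] (the unique production whose predict set contains the lookahead).

Stack is shown with the top on the left.

Stack         Input              Action
---------------------------------------
E $           b :: num or num $  output E → S E'
S E' $        b :: num or num $  output S → B S'
B S' E' $     b :: num or num $  output B → b
b S' E' $     b :: num or num $  match 'b'
S' E' $       :: num or num $    output S' → :: B S'
:: B S' E' $  :: num or num $    match '::'
B S' E' $     num or num $       output B → num
num S' E' $   num or num $       match 'num'
S' E' $       or num $           output S' → ε
E' $          or num $           output E' → or S E'
or S E' $     or num $           match 'or'
S E' $        num $              output S → B S'
B S' E' $     num $              output B → num
num S' E' $   num $              match 'num'
S' E' $       $                  output S' → ε
E' $          $                  output E' → ε
$             $                  accept

The string is accepted.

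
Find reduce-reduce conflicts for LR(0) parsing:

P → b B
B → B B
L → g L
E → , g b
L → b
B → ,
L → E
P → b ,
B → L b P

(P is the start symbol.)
Augment with P' → P and build the canonical LR(0) collection (I0 = CLOSURE({[P' → . P]}), then GOTO on every symbol after a dot until no new states appear). It has 17 states:
  I0: { [P → . b ,], [P → . b B], [P' → . P] }  — shift
  I1: { [P' → P .] }  — accept
  I2: { [B → . ,], [B → . B B], [B → . L b P], [E → . , g b], [L → . E], [L → . b], [L → . g L], [P → b . ,], [P → b . B] }  — shift
  I3: { [B → , .], [E → , . g b], [P → b , .] }  — shift, 2 reduces
  I4: { [B → . ,], [B → . B B], [B → . L b P], [B → B . B], [E → . , g b], [L → . E], [L → . b], [L → . g L], [P → b B .] }  — shift, reduce
  I5: { [L → E .] }  — reduce
  I6: { [B → L . b P] }  — shift
  I7: { [L → b .] }  — reduce
  I8: { [E → . , g b], [L → . E], [L → . b], [L → . g L], [L → g . L] }  — shift
  I9: { [E → , . g b] }  — shift
  I10: { [L → g L .] }  — reduce
  I11: { [E → , g . b] }  — shift
  I12: { [E → , g b .] }  — reduce
  I13: { [B → L b . P], [P → . b ,], [P → . b B] }  — shift
  I14: { [B → L b P .] }  — reduce
  I15: { [B → , .], [E → , . g b] }  — shift, reduce
  I16: { [B → . ,], [B → . B B], [B → . L b P], [B → B . B], [B → B B .], [E → . , g b], [L → . E], [L → . b], [L → . g L] }  — shift, reduce

I3 contains complete items [B → , .], [P → b , .] — reduce-reduce conflict.

Answer: Yes — I3: [B → , .] vs [P → b , .]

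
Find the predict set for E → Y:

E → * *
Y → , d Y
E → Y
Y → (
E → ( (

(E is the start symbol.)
{ '(', ',' }

PREDICT(E → Y) = (FIRST(RHS) \ {ε}) ∪ (FOLLOW(E) if ε ∈ FIRST(RHS), i.e. RHS ⇒* ε)
FIRST(Y) = { '(', ',' }
FIRST(Y) = { '(', ',' }
ε ∉ FIRST(Y), so FOLLOW(E) is not added.
PREDICT(E → Y) = { '(', ',' }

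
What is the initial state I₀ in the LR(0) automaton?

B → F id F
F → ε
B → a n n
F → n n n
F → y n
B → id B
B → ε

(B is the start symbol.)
{ [B → . F id F], [B → . a n n], [B → . id B], [B → .], [B' → . B], [F → . n n n], [F → . y n], [F → .] }

First, augment the grammar with B' → B
I₀ = CLOSURE({ [B' → . B] }):
  [B' → . B] has the dot before B: add [B → . F id F], [B → . a n n], [B → . id B], [B → .]
  [B → . F id F] has the dot before F: add [F → .], [F → . n n n], [F → . y n]
No further items can be added.

I₀ = { [B → . F id F], [B → . a n n], [B → . id B], [B → .], [B' → . B], [F → . n n n], [F → . y n], [F → .] }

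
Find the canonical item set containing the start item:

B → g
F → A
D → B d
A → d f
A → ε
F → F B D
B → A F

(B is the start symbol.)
{ [A → . d f], [A → .], [B → . A F], [B → . g], [B' → . B] }

First, augment the grammar with B' → B
I₀ = CLOSURE({ [B' → . B] }):
  [B' → . B] has the dot before B: add [B → . g], [B → . A F]
  [B → . A F] has the dot before A: add [A → . d f], [A → .]
No further items can be added.

I₀ = { [A → . d f], [A → .], [B → . A F], [B → . g], [B' → . B] }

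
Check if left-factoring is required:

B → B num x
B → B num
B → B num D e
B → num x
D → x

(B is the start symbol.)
Left-factoring is needed when two productions for the same non-terminal
share a common prefix on the right-hand side.

Productions for B:
  B → B num x
  B → B num
  B → B num D e
  B → num x

Found common prefix 'B num' in productions for B

Answer: Yes, B has productions with common prefix 'B num'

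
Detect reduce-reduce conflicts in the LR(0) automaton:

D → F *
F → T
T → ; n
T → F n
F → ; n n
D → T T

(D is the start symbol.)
Yes — I6: [D → T T .] vs [F → T .]

A reduce-reduce conflict occurs when an LR(0) state has two complete items [A → α .] and [B → β .] — both call for a reduction, and with no lookahead the parser cannot choose between them.

Augment with D' → D and build the canonical LR(0) collection (I0 = CLOSURE({[D' → . D]}), then GOTO on every symbol after a dot until no new states appear). It has 11 states:
  I0: { [D → . F *], [D → . T T], [D' → . D], [F → . ; n n], [F → . T], [T → . ; n], [T → . F n] }  — shift
  I1: { [F → ; . n n], [T → ; . n] }  — shift
  I2: { [D' → D .] }  — accept
  I3: { [D → F . *], [T → F . n] }  — shift
  I4: { [D → T . T], [F → . ; n n], [F → . T], [F → T .], [T → . ; n], [T → . F n] }  — shift, reduce
  I5: { [T → F . n] }  — shift
  I6: { [D → T T .], [F → T .] }  — 2 reduces
  I7: { [T → F n .] }  — reduce
  I8: { [D → F * .] }  — reduce
  I9: { [F → ; n . n], [T → ; n .] }  — shift, reduce
  I10: { [F → ; n n .] }  — reduce

I6 contains complete items [D → T T .], [F → T .] — reduce-reduce conflict.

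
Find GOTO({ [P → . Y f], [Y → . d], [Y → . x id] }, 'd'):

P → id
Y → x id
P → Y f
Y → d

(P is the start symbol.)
{ [Y → d .] }

GOTO(I, 'd') = CLOSURE({ [A → αX.β] : [A → α.Xβ] ∈ I, X = 'd' })

Items with dot before 'd', with the dot advanced:
  [Y → . d] → [Y → d .]
Closure adds nothing (no advanced item has the dot before a non-terminal).

GOTO = { [Y → d .] }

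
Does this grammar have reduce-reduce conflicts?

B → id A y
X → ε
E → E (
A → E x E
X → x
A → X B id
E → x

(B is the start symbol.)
Yes — I6: [E → x .] vs [X → x .]

A reduce-reduce conflict occurs when an LR(0) state has two complete items [A → α .] and [B → β .] — both call for a reduction, and with no lookahead the parser cannot choose between them.

Augment with B' → B and build the canonical LR(0) collection (I0 = CLOSURE({[B' → . B]}), then GOTO on every symbol after a dot until no new states appear). It has 14 states:
  I0: { [B → . id A y], [B' → . B] }  — shift
  I1: { [B' → B .] }  — accept
  I2: { [A → . E x E], [A → . X B id], [B → id . A y], [E → . E (], [E → . x], [X → . x], [X → .] }  — shift, reduce
  I3: { [B → id A . y] }  — shift
  I4: { [A → E . x E], [E → E . (] }  — shift
  I5: { [A → X . B id], [B → . id A y] }  — shift
  I6: { [E → x .], [X → x .] }  — 2 reduces
  I7: { [A → X B . id] }  — shift
  I8: { [A → X B id .] }  — reduce
  I9: { [E → E ( .] }  — reduce
  I10: { [A → E x . E], [E → . E (], [E → . x] }  — shift
  I11: { [A → E x E .], [E → E . (] }  — shift, reduce
  I12: { [E → x .] }  — reduce
  I13: { [B → id A y .] }  — reduce

I6 contains complete items [E → x .], [X → x .] — reduce-reduce conflict.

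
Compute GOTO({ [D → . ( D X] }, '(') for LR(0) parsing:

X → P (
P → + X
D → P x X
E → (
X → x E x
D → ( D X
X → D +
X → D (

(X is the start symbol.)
GOTO(I, '(') = CLOSURE({ [A → αX.β] : [A → α.Xβ] ∈ I, X = '(' })

Items with dot before '(', with the dot advanced:
  [D → . ( D X] → [D → ( . D X]
Closure of the advanced items:
  [D → ( . D X] has the dot before D: add [D → . P x X], [D → . ( D X]
  [D → . P x X] has the dot before P: add [P → . + X]

GOTO = { [D → ( . D X], [D → . ( D X], [D → . P x X], [P → . + X] }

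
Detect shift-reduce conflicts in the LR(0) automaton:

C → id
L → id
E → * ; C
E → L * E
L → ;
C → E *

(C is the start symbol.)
No shift-reduce conflicts

A shift-reduce conflict occurs when an LR(0) state has both:
  - a complete (reduce) item [A → α .] (dot at the end), and
  - a shift item [B → β . c γ] (dot before a terminal).

Augment with C' → C and build the canonical LR(0) collection (I0 = CLOSURE({[C' → . C]}), then GOTO on every symbol after a dot until no new states appear). It has 13 states:
  I0: { [C → . E *], [C → . id], [C' → . C], [E → . * ; C], [E → . L * E], [L → . ;], [L → . id] }  — shift
  I1: { [E → * . ; C] }  — shift
  I2: { [L → ; .] }  — reduce
  I3: { [C' → C .] }  — accept
  I4: { [C → E . *] }  — shift
  I5: { [E → L . * E] }  — shift
  I6: { [C → id .], [L → id .] }  — 2 reduces
  I7: { [E → . * ; C], [E → . L * E], [E → L * . E], [L → . ;], [L → . id] }  — shift
  I8: { [E → L * E .] }  — reduce
  I9: { [L → id .] }  — reduce
  I10: { [C → E * .] }  — reduce
  I11: { [C → . E *], [C → . id], [E → * ; . C], [E → . * ; C], [E → . L * E], [L → . ;], [L → . id] }  — shift
  I12: { [E → * ; C .] }  — reduce

No state contains both a complete item and a shift item.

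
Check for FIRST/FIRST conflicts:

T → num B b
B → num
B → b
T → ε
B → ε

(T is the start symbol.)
No FIRST/FIRST conflicts.

A FIRST/FIRST conflict occurs when two productions N → α and N → β for the same non-terminal have FIRST(α) ∩ FIRST(β) ≠ ∅ (with ε ∈ FIRST of a nullable right-hand side, so two nullable alternatives also conflict).

Productions for T:
  T → num B b: FIRST = { 'num' }
  T → ε: FIRST = { ε }
Productions for B:
  B → num: FIRST = { 'num' }
  B → b: FIRST = { 'b' }
  B → ε: FIRST = { ε }

All alternatives of each non-terminal have pairwise disjoint FIRST sets.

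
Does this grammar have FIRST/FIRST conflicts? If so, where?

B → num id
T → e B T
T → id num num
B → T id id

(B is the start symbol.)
FIRST sets of the non-terminals at (or reachable through a nullable prefix from) the front of some alternative:
  FIRST(T) = { 'e', 'id' }

Productions for B:
  B → num id: FIRST = { 'num' }
  B → T id id: FIRST = { 'e', 'id' }
Productions for T:
  T → e B T: FIRST = { 'e' }
  T → id num num: FIRST = { 'id' }

All alternatives of each non-terminal have pairwise disjoint FIRST sets.

Answer: No FIRST/FIRST conflicts.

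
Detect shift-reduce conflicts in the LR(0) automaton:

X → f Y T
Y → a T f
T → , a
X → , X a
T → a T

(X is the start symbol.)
No shift-reduce conflicts

A shift-reduce conflict occurs when an LR(0) state has both:
  - a complete (reduce) item [A → α .] (dot at the end), and
  - a shift item [B → β . c γ] (dot before a terminal).

Augment with X' → X and build the canonical LR(0) collection (I0 = CLOSURE({[X' → . X]}), then GOTO on every symbol after a dot until no new states appear). It has 15 states:
  I0: { [X → . , X a], [X → . f Y T], [X' → . X] }  — shift
  I1: { [X → , . X a], [X → . , X a], [X → . f Y T] }  — shift
  I2: { [X' → X .] }  — accept
  I3: { [X → f . Y T], [Y → . a T f] }  — shift
  I4: { [T → . , a], [T → . a T], [X → f Y . T] }  — shift
  I5: { [T → . , a], [T → . a T], [Y → a . T f] }  — shift
  I6: { [T → , . a] }  — shift
  I7: { [Y → a T . f] }  — shift
  I8: { [T → . , a], [T → . a T], [T → a . T] }  — shift
  I9: { [T → a T .] }  — reduce
  I10: { [Y → a T f .] }  — reduce
  I11: { [T → , a .] }  — reduce
  I12: { [X → f Y T .] }  — reduce
  I13: { [X → , X . a] }  — shift
  I14: { [X → , X a .] }  — reduce

No state contains both a complete item and a shift item.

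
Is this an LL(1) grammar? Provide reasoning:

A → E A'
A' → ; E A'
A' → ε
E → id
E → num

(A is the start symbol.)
A grammar is LL(1) if for each non-terminal N with multiple productions, the predict sets of those productions are pairwise disjoint, where PREDICT(N → α) = (FIRST(α) \ {ε}) ∪ (FOLLOW(N) if α ⇒* ε).

Relevant sets:
  FOLLOW(A') = { $ }

For A':
  PREDICT(A' → ';' E A') = { ';' }
  PREDICT(A' → ε) = { $ }
For E:
  PREDICT(E → id) = { 'id' }
  PREDICT(E → num) = { 'num' }
A has a single production, so nothing to check there.

All predict sets are disjoint. The grammar IS LL(1).

Answer: Yes, the grammar is LL(1).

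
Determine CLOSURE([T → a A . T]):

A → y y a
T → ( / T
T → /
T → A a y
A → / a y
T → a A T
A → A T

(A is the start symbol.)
To compute CLOSURE, for each item [A → α.Bβ] where B is a non-terminal, add [B → .γ] for all productions B → γ; repeat for the newly added items until nothing changes.

Start with: [T → a A . T]
  [T → a A . T] has the dot before T: add [T → . ( / T], [T → . /], [T → . A a y], [T → . a A T]
  [T → . A a y] has the dot before A: add [A → . y y a], [A → . / a y], [A → . A T]
No further items can be added.

CLOSURE = { [A → . / a y], [A → . A T], [A → . y y a], [T → . ( / T], [T → . /], [T → . A a y], [T → . a A T], [T → a A . T] }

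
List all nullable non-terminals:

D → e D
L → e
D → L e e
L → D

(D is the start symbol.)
There are no ε-productions, so no non-terminal can derive ε.
No non-terminals are nullable.

Answer: None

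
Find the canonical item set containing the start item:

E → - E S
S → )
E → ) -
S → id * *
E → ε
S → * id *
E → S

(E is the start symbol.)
First, augment the grammar with E' → E
I₀ = CLOSURE({ [E' → . E] }):
  [E' → . E] has the dot before E: add [E → . - E S], [E → . ) -], [E → .], [E → . S]
  [E → . S] has the dot before S: add [S → . )], [S → . id * *], [S → . * id *]
No further items can be added.

I₀ = { [E → . ) -], [E → . - E S], [E → . S], [E → .], [E' → . E], [S → . )], [S → . * id *], [S → . id * *] }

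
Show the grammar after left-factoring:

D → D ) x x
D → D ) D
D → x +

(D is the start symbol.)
D → D ) D'
D' → x x
D' → D
D → x +

Left-factoring transforms A → αβ₁ | αβ₂ into A → αA' and A' → β₁ | β₂
(α is the longest common prefix among the alternatives). Repeat until
no nonterminal has two alternatives with a common prefix.

Round 1: D has alternatives sharing prefix 'D )'. Introduce D': D → D ) D'
  Add: D' → x x
  Add: D' → D

No remaining common prefixes — done.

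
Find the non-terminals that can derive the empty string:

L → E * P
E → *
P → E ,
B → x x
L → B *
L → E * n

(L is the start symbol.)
None

There are no ε-productions, so no non-terminal can derive ε.
No non-terminals are nullable.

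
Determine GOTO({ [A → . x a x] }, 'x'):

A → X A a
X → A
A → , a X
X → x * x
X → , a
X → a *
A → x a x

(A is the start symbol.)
GOTO(I, 'x') = CLOSURE({ [A → αX.β] : [A → α.Xβ] ∈ I, X = 'x' })

Items with dot before 'x', with the dot advanced:
  [A → . x a x] → [A → x . a x]
Closure adds nothing (no advanced item has the dot before a non-terminal).

GOTO = { [A → x . a x] }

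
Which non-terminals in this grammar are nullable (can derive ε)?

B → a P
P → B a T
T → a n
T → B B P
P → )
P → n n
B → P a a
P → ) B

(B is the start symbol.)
A non-terminal is nullable if it can derive ε (the empty string): either it has an ε-production, or it has a production whose right-hand side consists entirely of nullable non-terminals.

There are no ε-productions, so no non-terminal can derive ε.
No non-terminals are nullable.

Answer: None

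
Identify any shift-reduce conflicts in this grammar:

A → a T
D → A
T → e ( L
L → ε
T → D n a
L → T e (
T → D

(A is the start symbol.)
Yes — I4: [T → D .] vs [T → D . n a]; I7: [L → .] vs [A → . a T]

Augment with A' → A and build the canonical LR(0) collection (I0 = CLOSURE({[A' → . A]}), then GOTO on every symbol after a dot until no new states appear). It has 14 states:
  I0: { [A → . a T], [A' → . A] }  — shift
  I1: { [A' → A .] }  — accept
  I2: { [A → . a T], [A → a . T], [D → . A], [T → . D n a], [T → . D], [T → . e ( L] }  — shift
  I3: { [D → A .] }  — reduce
  I4: { [T → D . n a], [T → D .] }  — shift, reduce
  I5: { [A → a T .] }  — reduce
  I6: { [T → e . ( L] }  — shift
  I7: { [A → . a T], [D → . A], [L → . T e (], [L → .], [T → . D n a], [T → . D], [T → . e ( L], [T → e ( . L] }  — shift, reduce
  I8: { [T → e ( L .] }  — reduce
  I9: { [L → T . e (] }  — shift
  I10: { [L → T e . (] }  — shift
  I11: { [L → T e ( .] }  — reduce
  I12: { [T → D n . a] }  — shift
  I13: { [T → D n a .] }  — reduce

I4 contains reduce item [T → D .] and shift item [T → D . n a] — shift-reduce conflict.
I7 contains reduce item [L → .] and shift items [A → . a T], [T → . e ( L] — shift-reduce conflict.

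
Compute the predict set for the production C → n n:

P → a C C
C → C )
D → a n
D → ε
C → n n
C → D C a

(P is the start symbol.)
{ 'n' }

PREDICT(C → n n) = (FIRST(RHS) \ {ε}) ∪ (FOLLOW(C) if ε ∈ FIRST(RHS), i.e. RHS ⇒* ε)
FIRST(n n) = { 'n' }
ε ∉ FIRST(n n), so FOLLOW(C) is not added.
PREDICT(C → n n) = { 'n' }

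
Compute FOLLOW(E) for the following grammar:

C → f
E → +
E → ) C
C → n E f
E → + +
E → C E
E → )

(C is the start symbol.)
To compute FOLLOW(E), find every occurrence of E on a right-hand side N → α E β: add FIRST(β) \ {ε}, and if β is empty or nullable also add FOLLOW(N). Iterate to a fixed point.

In C → n E f: E is followed by f, add FIRST(f) \ {ε} = { 'f' }
In E → C E: E is at the end; this adds FOLLOW(E) to itself — nothing new

Taking the union: FOLLOW(E) = { 'f' }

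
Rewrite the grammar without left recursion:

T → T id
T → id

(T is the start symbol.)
T → id T'
T' → id T'
T' → ε

T is directly left-recursive. The standard transformation for
  A → A α₁ | ... | A α_m | β₁ | ... | β_n
is
  A  → β₁ A' | ... | β_n A'
  A' → α₁ A' | ... | α_m A' | ε

T → id becomes T → id T'
T → T id becomes T' → id T'
Add T' → ε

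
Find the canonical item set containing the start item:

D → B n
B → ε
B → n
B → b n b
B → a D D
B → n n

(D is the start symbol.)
{ [B → . a D D], [B → . b n b], [B → . n n], [B → . n], [B → .], [D → . B n], [D' → . D] }

First, augment the grammar with D' → D
I₀ = CLOSURE({ [D' → . D] }):
  [D' → . D] has the dot before D: add [D → . B n]
  [D → . B n] has the dot before B: add [B → .], [B → . n], [B → . b n b], [B → . a D D], [B → . n n]
No further items can be added.

I₀ = { [B → . a D D], [B → . b n b], [B → . n n], [B → . n], [B → .], [D → . B n], [D' → . D] }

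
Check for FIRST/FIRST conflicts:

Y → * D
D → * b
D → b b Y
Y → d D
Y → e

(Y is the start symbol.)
A FIRST/FIRST conflict occurs when two productions N → α and N → β for the same non-terminal have FIRST(α) ∩ FIRST(β) ≠ ∅ (with ε ∈ FIRST of a nullable right-hand side, so two nullable alternatives also conflict).

Productions for Y:
  Y → * D: FIRST = { '*' }
  Y → d D: FIRST = { 'd' }
  Y → e: FIRST = { 'e' }
Productions for D:
  D → * b: FIRST = { '*' }
  D → b b Y: FIRST = { 'b' }

All alternatives of each non-terminal have pairwise disjoint FIRST sets.

Answer: No FIRST/FIRST conflicts.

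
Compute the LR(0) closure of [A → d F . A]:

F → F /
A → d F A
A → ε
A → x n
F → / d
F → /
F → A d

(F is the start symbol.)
{ [A → . d F A], [A → . x n], [A → .], [A → d F . A] }

Start with: [A → d F . A]
  [A → d F . A] has the dot before A: add [A → . d F A], [A → .], [A → . x n]
No further items can be added.

CLOSURE = { [A → . d F A], [A → . x n], [A → .], [A → d F . A] }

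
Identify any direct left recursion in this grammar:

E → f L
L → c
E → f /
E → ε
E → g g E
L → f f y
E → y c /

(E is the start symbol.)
No direct left recursion

Direct left recursion occurs when N → N α for some non-terminal N (the right-hand side begins with the left-hand side itself).

E → f L: starts with f
L → c: starts with c
E → f /: starts with f
E → ε: starts with ε
E → g g E: starts with g
L → f f y: starts with f
E → y c /: starts with y

No direct left recursion found.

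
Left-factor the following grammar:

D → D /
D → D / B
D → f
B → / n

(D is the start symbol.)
Left-factoring transforms A → αβ₁ | αβ₂ into A → αA' and A' → β₁ | β₂
(α is the longest common prefix among the alternatives). Repeat until
no nonterminal has two alternatives with a common prefix.

Round 1: D has alternatives sharing prefix 'D /'. Introduce D': D → D / D'
  Add: D' → ε
  Add: D' → B

No remaining common prefixes — done.

Resulting grammar:
D → D / D'
D' → ε
D' → B
D → f
B → / n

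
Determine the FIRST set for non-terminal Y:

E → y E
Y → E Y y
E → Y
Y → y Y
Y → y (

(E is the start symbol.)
{ 'y' }

To compute FIRST(Y), examine every production with Y on the left-hand side, reading each right-hand side left to right until a non-nullable symbol is reached.

FIRST sets of the other non-terminals involved (by the same procedure, iterated to a fixed point):
  FIRST(E) = { 'y' }

From Y → E Y y:
  - E is a non-terminal: add FIRST(E) \ {ε} = { 'y' }
    E is not nullable, so stop
From Y → y Y:
  - y is a terminal: add 'y' and stop
From Y → y (:
  - y is a terminal: add 'y' and stop

Collecting: FIRST(Y) = { 'y' }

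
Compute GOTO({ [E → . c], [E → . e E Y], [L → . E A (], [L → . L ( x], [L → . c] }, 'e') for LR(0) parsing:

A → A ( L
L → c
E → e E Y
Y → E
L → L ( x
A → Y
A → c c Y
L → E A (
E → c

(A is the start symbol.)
{ [E → . c], [E → . e E Y], [E → e . E Y] }

GOTO(I, 'e') = CLOSURE({ [A → αX.β] : [A → α.Xβ] ∈ I, X = 'e' })

Items with dot before 'e', with the dot advanced:
  [E → . e E Y] → [E → e . E Y]
Closure of the advanced items:
  [E → e . E Y] has the dot before E: add [E → . e E Y], [E → . c]

GOTO = { [E → . c], [E → . e E Y], [E → e . E Y] }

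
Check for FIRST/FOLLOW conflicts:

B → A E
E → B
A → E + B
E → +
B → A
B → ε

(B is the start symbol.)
Yes. B → A E with FOLLOW(B) on { '+' }; B → A with FOLLOW(B) on { '+' }; E → '+' with FOLLOW(E) on { '+' }

A FIRST/FOLLOW conflict occurs when a non-terminal N has a nullable alternative N → β (β ⇒* ε) and another alternative N → α with FIRST(α) ∩ FOLLOW(N) ≠ ∅: on such a lookahead the parser cannot decide between expanding α and letting N vanish via β.

Nullable non-terminals: B, E.
FIRST sets used below: FIRST(A) = { '+' }, FIRST(B) = { '+', ε }

B: nullable alternative(s) B → ε; FOLLOW(B) = { $, '+' }
  B → A E: FIRST \ {ε} = { '+' } — overlaps FOLLOW(B) on { '+' }: CONFLICT
  B → A: FIRST \ {ε} = { '+' } — overlaps FOLLOW(B) on { '+' }: CONFLICT
  B → ε: FIRST \ {ε} = { } — this is the only nullable alternative, skip

E: nullable alternative(s) E → B; FOLLOW(E) = { $, '+' }
  E → B: FIRST \ {ε} = { '+' } — this is the only nullable alternative, skip
  E → +: FIRST \ {ε} = { '+' } — overlaps FOLLOW(E) on { '+' }: CONFLICT

A has no nullable alternative, so no FIRST/FOLLOW check is needed there.

So the grammar has 3 FIRST/FOLLOW conflicts (marked CONFLICT above).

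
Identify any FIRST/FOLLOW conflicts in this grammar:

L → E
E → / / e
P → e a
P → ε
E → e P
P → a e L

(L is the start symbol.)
A FIRST/FOLLOW conflict occurs when a non-terminal N has a nullable alternative N → β (β ⇒* ε) and another alternative N → α with FIRST(α) ∩ FOLLOW(N) ≠ ∅: on such a lookahead the parser cannot decide between expanding α and letting N vanish via β.

Nullable non-terminals: P.

P: nullable alternative(s) P → ε; FOLLOW(P) = { $ }
  P → e a: FIRST \ {ε} = { 'e' } — disjoint from FOLLOW(P)
  P → ε: FIRST \ {ε} = { } — this is the only nullable alternative, skip
  P → a e L: FIRST \ {ε} = { 'a' } — disjoint from FOLLOW(P)

E, L have no nullable alternative, so no FIRST/FOLLOW check is needed there.

No FIRST/FOLLOW conflicts found.

Answer: No FIRST/FOLLOW conflicts.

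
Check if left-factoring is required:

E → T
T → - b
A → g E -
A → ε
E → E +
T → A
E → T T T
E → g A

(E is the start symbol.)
Left-factoring is needed when two productions for the same non-terminal
share a common prefix on the right-hand side.

Productions for E:
  E → T
  E → E +
  E → T T T
  E → g A
Productions for T:
  T → - b
  T → A
Productions for A:
  A → g E -
  A → ε

Found common prefix 'T' in productions for E

Answer: Yes, E has productions with common prefix 'T'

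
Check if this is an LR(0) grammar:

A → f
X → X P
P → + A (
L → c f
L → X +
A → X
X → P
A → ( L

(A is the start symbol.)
No. Shift-reduce conflict between [A → X .] and [P → . + A (]

A grammar is LR(0) if no state in the canonical LR(0) collection has:
  - both a shift item (dot before a terminal) and a complete item (shift-reduce conflict), or
  - two or more complete items (reduce-reduce conflict; the accept item [A' → A .] counts as a complete item here).

Augment with A' → A and build the canonical LR(0) collection (I0 = CLOSURE({[A' → . A]}), then GOTO on every symbol after a dot until no new states appear). It has 15 states:
  I0: { [A → . ( L], [A → . X], [A → . f], [A' → . A], [P → . + A (], [X → . P], [X → . X P] }  — shift
  I1: { [A → ( . L], [L → . X +], [L → . c f], [P → . + A (], [X → . P], [X → . X P] }  — shift
  I2: { [A → . ( L], [A → . X], [A → . f], [P → + . A (], [P → . + A (], [X → . P], [X → . X P] }  — shift
  I3: { [A' → A .] }  — accept
  I4: { [X → P .] }  — reduce
  I5: { [A → X .], [P → . + A (], [X → X . P] }  — shift, reduce
  I6: { [A → f .] }  — reduce
  I7: { [X → X P .] }  — reduce
  I8: { [P → + A . (] }  — shift
  I9: { [P → + A ( .] }  — reduce
  I10: { [A → ( L .] }  — reduce
  I11: { [L → X . +], [P → . + A (], [X → X . P] }  — shift
  I12: { [L → c . f] }  — shift
  I13: { [L → c f .] }  — reduce
  I14: { [A → . ( L], [A → . X], [A → . f], [L → X + .], [P → + . A (], [P → . + A (], [X → . P], [X → . X P] }  — shift, reduce

Conflict in state I5:
  Shift-reduce conflict between [A → X .] and [P → . + A (]
So the grammar is NOT LR(0).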